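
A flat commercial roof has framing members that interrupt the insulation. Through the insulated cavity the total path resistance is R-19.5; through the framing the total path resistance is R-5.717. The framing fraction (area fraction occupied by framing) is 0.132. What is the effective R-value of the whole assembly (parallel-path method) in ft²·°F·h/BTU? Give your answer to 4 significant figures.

14.79 ft²·°F·h/BTU

U_eff = 0.868/19.5 + 0.132/5.717 = 0.044513 + 0.023089 = 0.067602
R_eff = 1/U_eff = 14.792 ft²·°F·h/BTU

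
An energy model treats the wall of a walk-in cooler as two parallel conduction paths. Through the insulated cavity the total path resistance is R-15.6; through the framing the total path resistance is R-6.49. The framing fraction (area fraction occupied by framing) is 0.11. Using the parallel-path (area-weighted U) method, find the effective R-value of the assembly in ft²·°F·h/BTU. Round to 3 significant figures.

U_eff = 0.89/15.6 + 0.11/6.49 = 0.05705 + 0.01695 = 0.074
R_eff = 1/U_eff = 13.51 ft²·°F·h/BTU

13.5 ft²·°F·h/BTU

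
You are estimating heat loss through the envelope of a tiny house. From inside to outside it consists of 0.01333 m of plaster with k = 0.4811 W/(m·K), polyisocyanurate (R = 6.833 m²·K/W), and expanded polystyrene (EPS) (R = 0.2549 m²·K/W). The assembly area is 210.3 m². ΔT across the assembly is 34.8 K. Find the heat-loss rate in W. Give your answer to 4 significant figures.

0.01333/0.4811 = 0.027707
R_total = 0.027707 + 6.833 + 0.2549 = 7.1156 m²·K/W
Q = A·ΔT/R = 210.3 × 34.8 / 7.1156 = 1028.5 W

1029 W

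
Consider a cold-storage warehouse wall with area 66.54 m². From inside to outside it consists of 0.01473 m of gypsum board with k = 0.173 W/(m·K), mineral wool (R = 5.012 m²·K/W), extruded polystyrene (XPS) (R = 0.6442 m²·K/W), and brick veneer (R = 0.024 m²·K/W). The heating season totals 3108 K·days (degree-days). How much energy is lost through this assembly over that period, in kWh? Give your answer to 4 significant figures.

0.01473/0.173 = 0.085145
R_total = 0.085145 + 5.012 + 0.6442 + 0.024 = 5.7653 m²·K/W
E = A × HDD × 24 / R / 1000 = 66.54 × 3108 × 24 / 5.7653 / 1000 = 860.89 kWh

860.9 kWh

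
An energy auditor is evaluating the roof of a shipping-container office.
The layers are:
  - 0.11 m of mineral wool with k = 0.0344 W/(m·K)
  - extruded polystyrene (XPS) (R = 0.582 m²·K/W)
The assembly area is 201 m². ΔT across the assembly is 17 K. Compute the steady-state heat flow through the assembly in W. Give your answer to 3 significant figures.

0.11/0.0344 = 3.198
R_total = 3.198 + 0.582 = 3.78 m²·K/W
Q = A·ΔT/R = 201 × 17 / 3.78 = 904 W

904 W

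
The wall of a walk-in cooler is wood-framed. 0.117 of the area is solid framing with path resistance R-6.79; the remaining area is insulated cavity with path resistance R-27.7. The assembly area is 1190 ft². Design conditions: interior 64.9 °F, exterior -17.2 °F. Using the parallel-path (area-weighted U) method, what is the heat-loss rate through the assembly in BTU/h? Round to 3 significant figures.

4800 BTU/h

U_eff = 0.883/27.7 + 0.117/6.79 = 0.03188 + 0.01723 = 0.04911
R_eff = 1/U_eff = 20.36 ft²·°F·h/BTU
Q = 1190 × (64.9 − (-17.2)) / 20.36 = 4798 BTU/h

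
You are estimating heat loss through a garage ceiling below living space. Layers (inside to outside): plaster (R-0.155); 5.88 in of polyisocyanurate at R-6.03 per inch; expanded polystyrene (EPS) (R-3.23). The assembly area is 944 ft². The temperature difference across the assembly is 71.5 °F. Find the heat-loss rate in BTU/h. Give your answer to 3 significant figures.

5.88 × 6.03 = 35.46
R_total = 0.155 + 35.46 + 3.23 = 38.84 ft²·°F·h/BTU
Q = A·ΔT/R = 944 × 71.5 / 38.84 = 1738 BTU/h

1740 BTU/h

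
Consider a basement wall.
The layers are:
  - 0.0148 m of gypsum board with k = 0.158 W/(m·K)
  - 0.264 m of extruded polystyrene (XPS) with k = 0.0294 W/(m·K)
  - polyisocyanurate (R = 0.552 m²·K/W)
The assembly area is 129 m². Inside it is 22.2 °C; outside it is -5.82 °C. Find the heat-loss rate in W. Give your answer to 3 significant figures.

0.0148/0.158 = 0.09367
0.264/0.0294 = 8.98
R_total = 0.09367 + 8.98 + 0.552 = 9.625 m²·K/W
Q = A·ΔT/R = 129 × (22.2 − (-5.82)) / 9.625 = 375.5 W

376 W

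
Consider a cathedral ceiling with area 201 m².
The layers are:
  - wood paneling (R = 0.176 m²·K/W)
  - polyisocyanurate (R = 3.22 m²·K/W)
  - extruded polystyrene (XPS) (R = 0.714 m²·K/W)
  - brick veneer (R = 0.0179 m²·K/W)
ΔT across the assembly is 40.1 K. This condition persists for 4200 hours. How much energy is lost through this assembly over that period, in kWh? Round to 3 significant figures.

R_total = 0.176 + 3.22 + 0.714 + 0.0179 = 4.128 m²·K/W
Q = 201 × 40.1 / 4.128 = 1953 W
E = 1953 W × 4200 h / 1000 = 8201 kWh

8200 kWh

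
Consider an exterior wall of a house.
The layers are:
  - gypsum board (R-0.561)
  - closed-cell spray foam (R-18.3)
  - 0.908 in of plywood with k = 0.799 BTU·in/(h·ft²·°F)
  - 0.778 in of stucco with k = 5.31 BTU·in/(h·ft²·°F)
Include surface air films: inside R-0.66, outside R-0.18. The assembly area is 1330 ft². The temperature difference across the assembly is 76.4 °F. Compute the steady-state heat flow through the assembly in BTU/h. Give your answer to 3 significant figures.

4840 BTU/h

0.908/0.799 = 1.136
0.778/5.31 = 0.1465
R_total = 0.66 + 0.561 + 18.3 + 1.136 + 0.1465 + 0.18 = 20.98 ft²·°F·h/BTU
Q = A·ΔT/R = 1330 × 76.4 / 20.98 = 4842 BTU/h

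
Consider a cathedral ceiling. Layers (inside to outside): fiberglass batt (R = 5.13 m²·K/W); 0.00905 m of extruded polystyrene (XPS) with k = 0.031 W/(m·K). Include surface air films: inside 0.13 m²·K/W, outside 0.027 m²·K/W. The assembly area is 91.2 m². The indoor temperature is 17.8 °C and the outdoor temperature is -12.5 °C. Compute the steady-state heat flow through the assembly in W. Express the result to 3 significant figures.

495 W

0.00905/0.031 = 0.2919
R_total = 0.13 + 5.13 + 0.2919 + 0.027 = 5.579 m²·K/W
Q = A·ΔT/R = 91.2 × (17.8 − (-12.5)) / 5.579 = 495.3 W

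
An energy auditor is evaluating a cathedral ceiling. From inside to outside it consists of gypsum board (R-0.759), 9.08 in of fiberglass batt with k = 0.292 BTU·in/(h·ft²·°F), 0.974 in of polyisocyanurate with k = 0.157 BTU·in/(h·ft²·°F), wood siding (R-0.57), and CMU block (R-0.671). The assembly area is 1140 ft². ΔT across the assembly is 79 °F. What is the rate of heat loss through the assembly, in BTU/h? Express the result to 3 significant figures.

2290 BTU/h

9.08/0.292 = 31.1
0.974/0.157 = 6.204
R_total = 0.759 + 31.1 + 6.204 + 0.57 + 0.671 = 39.3 ft²·°F·h/BTU
Q = A·ΔT/R = 1140 × 79 / 39.3 = 2292 BTU/h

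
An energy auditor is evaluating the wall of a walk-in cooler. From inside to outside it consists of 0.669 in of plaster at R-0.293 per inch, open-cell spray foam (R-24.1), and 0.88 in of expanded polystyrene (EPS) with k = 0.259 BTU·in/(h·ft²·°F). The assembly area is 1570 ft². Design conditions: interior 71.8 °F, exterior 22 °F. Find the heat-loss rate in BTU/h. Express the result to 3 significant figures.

2820 BTU/h

0.669 × 0.293 = 0.196
0.88/0.259 = 3.398
R_total = 0.196 + 24.1 + 3.398 = 27.69 ft²·°F·h/BTU
Q = A·ΔT/R = 1570 × (71.8 − 22) / 27.69 = 2823 BTU/h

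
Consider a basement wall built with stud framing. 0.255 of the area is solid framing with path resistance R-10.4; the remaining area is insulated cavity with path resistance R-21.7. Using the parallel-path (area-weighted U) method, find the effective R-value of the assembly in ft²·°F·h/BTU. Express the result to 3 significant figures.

U_eff = 0.745/21.7 + 0.255/10.4 = 0.03433 + 0.02452 = 0.05885
R_eff = 1/U_eff = 16.99 ft²·°F·h/BTU

17.0 ft²·°F·h/BTU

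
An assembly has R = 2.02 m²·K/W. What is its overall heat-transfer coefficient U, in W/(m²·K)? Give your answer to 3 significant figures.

U = 1/R = 1/2.02 = 0.495

0.495 W/(m²·K)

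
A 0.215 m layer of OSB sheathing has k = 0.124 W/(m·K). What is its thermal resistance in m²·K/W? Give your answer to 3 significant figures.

1.73 m²·K/W

R = L/k = 0.215/0.124 = 1.734 m²·K/W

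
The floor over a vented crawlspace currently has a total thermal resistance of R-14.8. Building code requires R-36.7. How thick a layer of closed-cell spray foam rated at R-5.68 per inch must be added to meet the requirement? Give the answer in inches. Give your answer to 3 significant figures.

3.86 in

ΔR = 36.7 − 14.8 = 21.9 ft²·°F·h/BTU
L = ΔR / (R/in) = 21.9/5.68 = 3.856 in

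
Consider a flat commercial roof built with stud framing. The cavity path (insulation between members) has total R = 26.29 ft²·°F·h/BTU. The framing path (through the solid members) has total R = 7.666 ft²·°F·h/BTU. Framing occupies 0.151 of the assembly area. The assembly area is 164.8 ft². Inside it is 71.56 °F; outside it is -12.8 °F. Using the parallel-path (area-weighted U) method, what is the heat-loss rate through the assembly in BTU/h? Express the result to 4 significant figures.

722.8 BTU/h

U_eff = 0.849/26.29 + 0.151/7.666 = 0.032294 + 0.019697 = 0.051991
R_eff = 1/U_eff = 19.234 ft²·°F·h/BTU
Q = 164.8 × (71.56 − (-12.8)) / 19.234 = 722.81 BTU/h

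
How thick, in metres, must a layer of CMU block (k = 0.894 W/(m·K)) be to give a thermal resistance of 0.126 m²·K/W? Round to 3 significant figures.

L = R·k = 0.126 × 0.894 = 0.1126 m

0.113 m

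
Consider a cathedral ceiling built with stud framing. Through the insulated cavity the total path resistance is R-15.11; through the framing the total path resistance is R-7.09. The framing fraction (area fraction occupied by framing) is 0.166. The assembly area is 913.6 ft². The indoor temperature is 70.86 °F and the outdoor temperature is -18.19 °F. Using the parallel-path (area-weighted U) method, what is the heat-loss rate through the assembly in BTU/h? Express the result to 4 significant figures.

U_eff = 0.834/15.11 + 0.166/7.09 = 0.055195 + 0.023413 = 0.078608
R_eff = 1/U_eff = 12.721 ft²·°F·h/BTU
Q = 913.6 × (70.86 − (-18.19)) / 12.721 = 6395.3 BTU/h

6395 BTU/h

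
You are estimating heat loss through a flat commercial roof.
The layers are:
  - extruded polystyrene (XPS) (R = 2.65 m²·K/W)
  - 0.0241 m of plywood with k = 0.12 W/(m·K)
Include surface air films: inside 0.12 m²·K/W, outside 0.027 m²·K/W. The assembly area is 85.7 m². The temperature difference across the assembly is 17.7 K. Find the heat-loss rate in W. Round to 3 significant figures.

0.0241/0.12 = 0.2008
R_total = 0.12 + 2.65 + 0.2008 + 0.027 = 2.998 m²·K/W
Q = A·ΔT/R = 85.7 × 17.7 / 2.998 = 506 W

506 W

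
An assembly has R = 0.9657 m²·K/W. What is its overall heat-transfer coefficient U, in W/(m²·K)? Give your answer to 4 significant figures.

U = 1/R = 1/0.9657 = 1.0355

1.036 W/(m²·K)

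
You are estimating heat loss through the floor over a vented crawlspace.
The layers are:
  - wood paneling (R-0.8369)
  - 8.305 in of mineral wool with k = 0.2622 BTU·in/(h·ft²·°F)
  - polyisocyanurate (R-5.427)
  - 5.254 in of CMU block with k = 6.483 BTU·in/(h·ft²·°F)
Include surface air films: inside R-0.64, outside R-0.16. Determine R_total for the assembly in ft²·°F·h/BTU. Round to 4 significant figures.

39.55 ft²·°F·h/BTU

8.305/0.2622 = 31.674
5.254/6.483 = 0.81043
R_total = 0.64 + 0.8369 + 31.674 + 5.427 + 0.81043 + 0.16 = 39.549 ft²·°F·h/BTU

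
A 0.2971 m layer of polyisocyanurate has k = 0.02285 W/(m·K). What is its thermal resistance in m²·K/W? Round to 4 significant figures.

13.00 m²·K/W

R = L/k = 0.2971/0.02285 = 13.002 m²·K/W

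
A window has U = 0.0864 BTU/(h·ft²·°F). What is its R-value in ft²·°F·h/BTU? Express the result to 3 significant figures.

R = 1/U = 1/0.0864 = 11.57

11.6 ft²·°F·h/BTU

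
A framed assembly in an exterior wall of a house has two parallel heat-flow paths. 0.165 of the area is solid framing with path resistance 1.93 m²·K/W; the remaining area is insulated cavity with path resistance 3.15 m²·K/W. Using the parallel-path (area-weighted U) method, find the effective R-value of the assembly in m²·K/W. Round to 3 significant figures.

2.85 m²·K/W

U_eff = 0.835/3.15 + 0.165/1.93 = 0.2651 + 0.08549 = 0.3506
R_eff = 1/U_eff = 2.852 m²·K/W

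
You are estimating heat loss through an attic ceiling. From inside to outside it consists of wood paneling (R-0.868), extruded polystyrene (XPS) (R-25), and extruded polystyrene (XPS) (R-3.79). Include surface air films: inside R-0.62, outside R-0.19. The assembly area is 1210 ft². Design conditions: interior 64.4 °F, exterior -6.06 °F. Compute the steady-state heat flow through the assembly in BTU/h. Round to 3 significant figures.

2800 BTU/h

R_total = 0.62 + 0.868 + 25 + 3.79 + 0.19 = 30.47 ft²·°F·h/BTU
Q = A·ΔT/R = 1210 × (64.4 − (-6.06)) / 30.47 = 2798 BTU/h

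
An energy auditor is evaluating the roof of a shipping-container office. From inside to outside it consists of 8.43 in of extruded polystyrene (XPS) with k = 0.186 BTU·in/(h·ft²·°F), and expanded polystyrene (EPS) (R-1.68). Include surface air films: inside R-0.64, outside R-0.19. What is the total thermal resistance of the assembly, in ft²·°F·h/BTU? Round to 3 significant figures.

47.8 ft²·°F·h/BTU

8.43/0.186 = 45.32
R_total = 0.64 + 45.32 + 1.68 + 0.19 = 47.83 ft²·°F·h/BTU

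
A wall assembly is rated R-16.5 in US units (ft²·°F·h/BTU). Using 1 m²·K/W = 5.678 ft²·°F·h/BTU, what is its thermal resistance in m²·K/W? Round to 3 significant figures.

R_SI = 16.5/5.678 = 2.906

2.91 m²·K/W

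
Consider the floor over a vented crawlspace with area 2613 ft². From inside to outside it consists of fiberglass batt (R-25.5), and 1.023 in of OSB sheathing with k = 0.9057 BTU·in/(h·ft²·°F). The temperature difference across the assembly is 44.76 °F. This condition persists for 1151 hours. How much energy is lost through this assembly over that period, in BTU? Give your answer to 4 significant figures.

5055000 BTU

1.023/0.9057 = 1.1295
R_total = 25.5 + 1.1295 = 26.63 ft²·°F·h/BTU
Q = 2613 × 44.76 / 26.63 = 4392 BTU/h
E = 4392 × 1151 = 5055200 BTU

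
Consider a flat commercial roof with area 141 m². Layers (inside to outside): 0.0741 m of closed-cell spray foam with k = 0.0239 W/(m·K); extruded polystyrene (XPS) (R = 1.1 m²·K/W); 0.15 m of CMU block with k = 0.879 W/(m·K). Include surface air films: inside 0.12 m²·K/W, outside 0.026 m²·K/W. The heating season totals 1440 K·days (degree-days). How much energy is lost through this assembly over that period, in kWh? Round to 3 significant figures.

1080 kWh

0.0741/0.0239 = 3.1
0.15/0.879 = 0.1706
R_total = 0.12 + 3.1 + 1.1 + 0.1706 + 0.026 = 4.517 m²·K/W
E = A × HDD × 24 / R / 1000 = 141 × 1440 × 24 / 4.517 / 1000 = 1079 kWh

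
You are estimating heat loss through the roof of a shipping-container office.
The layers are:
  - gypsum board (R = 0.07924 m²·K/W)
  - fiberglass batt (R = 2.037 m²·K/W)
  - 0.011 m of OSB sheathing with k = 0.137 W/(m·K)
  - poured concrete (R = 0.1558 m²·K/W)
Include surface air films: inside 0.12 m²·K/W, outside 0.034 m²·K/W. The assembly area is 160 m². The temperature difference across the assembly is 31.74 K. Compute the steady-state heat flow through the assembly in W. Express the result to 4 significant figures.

0.011/0.137 = 0.080292
R_total = 0.12 + 0.07924 + 2.037 + 0.080292 + 0.1558 + 0.034 = 2.5063 m²·K/W
Q = A·ΔT/R = 160 × 31.74 / 2.5063 = 2026.2 W

2026 W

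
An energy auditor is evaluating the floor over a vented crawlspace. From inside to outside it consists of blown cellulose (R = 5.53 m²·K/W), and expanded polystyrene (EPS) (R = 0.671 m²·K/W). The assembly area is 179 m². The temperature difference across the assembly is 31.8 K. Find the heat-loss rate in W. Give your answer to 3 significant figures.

918 W

R_total = 5.53 + 0.671 = 6.201 m²·K/W
Q = A·ΔT/R = 179 × 31.8 / 6.201 = 917.9 W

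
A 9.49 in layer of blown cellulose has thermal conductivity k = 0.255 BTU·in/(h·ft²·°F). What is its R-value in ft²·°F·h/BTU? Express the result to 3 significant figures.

37.2 ft²·°F·h/BTU

R = L/k = 9.49/0.255 = 37.22 ft²·°F·h/BTU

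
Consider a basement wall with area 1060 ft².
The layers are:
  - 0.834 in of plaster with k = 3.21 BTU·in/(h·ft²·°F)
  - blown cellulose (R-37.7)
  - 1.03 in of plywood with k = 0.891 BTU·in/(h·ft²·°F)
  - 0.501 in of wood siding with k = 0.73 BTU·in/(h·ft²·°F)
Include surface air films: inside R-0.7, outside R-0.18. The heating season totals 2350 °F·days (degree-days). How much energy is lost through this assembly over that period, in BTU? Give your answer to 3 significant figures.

1470000 BTU

0.834/3.21 = 0.2598
1.03/0.891 = 1.156
0.501/0.73 = 0.6863
R_total = 0.7 + 0.2598 + 37.7 + 1.156 + 0.6863 + 0.18 = 40.68 ft²·°F·h/BTU
E = A × HDD × 24 / R = 1060 × 2350 × 24 / 40.68 = 1470000 BTU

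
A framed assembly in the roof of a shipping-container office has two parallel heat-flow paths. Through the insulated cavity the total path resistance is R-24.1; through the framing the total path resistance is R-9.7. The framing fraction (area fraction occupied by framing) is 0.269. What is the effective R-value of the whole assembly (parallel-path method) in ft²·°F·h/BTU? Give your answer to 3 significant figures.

U_eff = 0.731/24.1 + 0.269/9.7 = 0.03033 + 0.02773 = 0.05806
R_eff = 1/U_eff = 17.22 ft²·°F·h/BTU

17.2 ft²·°F·h/BTU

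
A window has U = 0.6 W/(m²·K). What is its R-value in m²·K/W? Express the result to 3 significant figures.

1.67 m²·K/W

R = 1/U = 1/0.6 = 1.667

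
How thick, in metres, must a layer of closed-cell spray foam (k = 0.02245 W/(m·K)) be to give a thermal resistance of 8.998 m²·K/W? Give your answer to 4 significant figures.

L = R·k = 8.998 × 0.02245 = 0.20201 m

0.2020 m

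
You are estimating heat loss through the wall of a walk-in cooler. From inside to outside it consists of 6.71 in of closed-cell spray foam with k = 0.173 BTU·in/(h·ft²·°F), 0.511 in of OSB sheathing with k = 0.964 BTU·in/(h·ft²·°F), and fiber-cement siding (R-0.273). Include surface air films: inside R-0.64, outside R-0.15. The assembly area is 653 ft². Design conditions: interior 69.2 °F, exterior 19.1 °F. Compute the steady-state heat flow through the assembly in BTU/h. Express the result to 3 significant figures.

810 BTU/h

6.71/0.173 = 38.79
0.511/0.964 = 0.5301
R_total = 0.64 + 38.79 + 0.5301 + 0.273 + 0.15 = 40.38 ft²·°F·h/BTU
Q = A·ΔT/R = 653 × (69.2 − 19.1) / 40.38 = 810.2 BTU/h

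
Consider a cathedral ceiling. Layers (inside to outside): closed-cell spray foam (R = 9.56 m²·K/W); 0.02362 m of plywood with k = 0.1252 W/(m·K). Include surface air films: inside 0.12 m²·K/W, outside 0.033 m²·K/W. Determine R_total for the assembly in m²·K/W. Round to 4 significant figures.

9.902 m²·K/W

0.02362/0.1252 = 0.18866
R_total = 0.12 + 9.56 + 0.18866 + 0.033 = 9.9017 m²·K/W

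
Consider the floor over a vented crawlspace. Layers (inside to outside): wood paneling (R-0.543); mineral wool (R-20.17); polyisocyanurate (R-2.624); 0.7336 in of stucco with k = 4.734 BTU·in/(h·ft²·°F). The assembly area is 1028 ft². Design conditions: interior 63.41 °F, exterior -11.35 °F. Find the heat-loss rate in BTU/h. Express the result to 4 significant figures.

3271 BTU/h

0.7336/4.734 = 0.15496
R_total = 0.543 + 20.17 + 2.624 + 0.15496 = 23.492 ft²·°F·h/BTU
Q = A·ΔT/R = 1028 × (63.41 − (-11.35)) / 23.492 = 3271.5 BTU/h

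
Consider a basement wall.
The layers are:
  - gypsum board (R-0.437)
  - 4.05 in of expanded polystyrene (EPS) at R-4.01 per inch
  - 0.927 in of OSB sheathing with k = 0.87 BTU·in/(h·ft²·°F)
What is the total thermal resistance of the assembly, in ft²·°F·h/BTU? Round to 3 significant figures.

17.7 ft²·°F·h/BTU

4.05 × 4.01 = 16.24
0.927/0.87 = 1.066
R_total = 0.437 + 16.24 + 1.066 = 17.74 ft²·°F·h/BTU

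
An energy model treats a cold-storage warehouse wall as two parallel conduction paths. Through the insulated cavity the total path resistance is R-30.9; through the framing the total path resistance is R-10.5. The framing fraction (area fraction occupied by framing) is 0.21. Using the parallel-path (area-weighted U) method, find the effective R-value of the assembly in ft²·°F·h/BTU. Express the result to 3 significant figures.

U_eff = 0.79/30.9 + 0.21/10.5 = 0.02557 + 0.02 = 0.04557
R_eff = 1/U_eff = 21.95 ft²·°F·h/BTU

21.9 ft²·°F·h/BTU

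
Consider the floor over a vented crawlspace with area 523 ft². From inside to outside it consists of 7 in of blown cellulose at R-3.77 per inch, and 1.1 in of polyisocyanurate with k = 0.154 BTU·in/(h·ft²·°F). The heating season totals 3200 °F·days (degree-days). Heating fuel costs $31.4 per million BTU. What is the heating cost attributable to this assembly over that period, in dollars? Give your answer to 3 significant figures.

7 × 3.77 = 26.39
1.1/0.154 = 7.143
R_total = 26.39 + 7.143 = 33.53 ft²·°F·h/BTU
E = A × HDD × 24 / R = 523 × 3200 × 24 / 33.53 = 1198000 BTU
Cost = 1198000/10⁶ × 31.4 = $37.61

37.6 dollars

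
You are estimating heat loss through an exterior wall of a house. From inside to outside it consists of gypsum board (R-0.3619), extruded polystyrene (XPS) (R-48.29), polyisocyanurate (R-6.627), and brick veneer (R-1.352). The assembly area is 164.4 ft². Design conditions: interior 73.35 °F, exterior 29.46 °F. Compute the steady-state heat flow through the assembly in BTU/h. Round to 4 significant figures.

R_total = 0.3619 + 48.29 + 6.627 + 1.352 = 56.631 ft²·°F·h/BTU
Q = A·ΔT/R = 164.4 × (73.35 − 29.46) / 56.631 = 127.41 BTU/h

127.4 BTU/h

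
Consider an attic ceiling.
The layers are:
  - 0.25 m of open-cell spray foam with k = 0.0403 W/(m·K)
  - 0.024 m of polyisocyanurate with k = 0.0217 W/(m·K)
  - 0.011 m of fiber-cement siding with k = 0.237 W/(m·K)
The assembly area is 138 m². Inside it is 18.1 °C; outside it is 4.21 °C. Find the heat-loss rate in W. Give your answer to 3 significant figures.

261 W

0.25/0.0403 = 6.203
0.024/0.0217 = 1.106
0.011/0.237 = 0.04641
R_total = 6.203 + 1.106 + 0.04641 = 7.356 m²·K/W
Q = A·ΔT/R = 138 × (18.1 − 4.21) / 7.356 = 260.6 W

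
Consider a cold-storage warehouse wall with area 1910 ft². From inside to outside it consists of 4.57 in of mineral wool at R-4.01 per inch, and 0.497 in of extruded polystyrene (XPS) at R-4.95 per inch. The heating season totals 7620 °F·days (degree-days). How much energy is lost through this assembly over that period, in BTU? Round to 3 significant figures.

16800000 BTU

4.57 × 4.01 = 18.33
0.497 × 4.95 = 2.46
R_total = 18.33 + 2.46 = 20.79 ft²·°F·h/BTU
E = A × HDD × 24 / R = 1910 × 7620 × 24 / 20.79 = 16800000 BTU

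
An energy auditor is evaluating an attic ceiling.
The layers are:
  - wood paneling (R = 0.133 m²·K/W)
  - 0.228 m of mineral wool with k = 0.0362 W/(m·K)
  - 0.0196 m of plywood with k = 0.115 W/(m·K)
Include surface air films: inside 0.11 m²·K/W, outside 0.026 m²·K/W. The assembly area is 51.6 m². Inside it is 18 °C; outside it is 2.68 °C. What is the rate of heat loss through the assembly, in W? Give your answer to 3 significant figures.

0.228/0.0362 = 6.298
0.0196/0.115 = 0.1704
R_total = 0.11 + 0.133 + 6.298 + 0.1704 + 0.026 = 6.738 m²·K/W
Q = A·ΔT/R = 51.6 × (18 − 2.68) / 6.738 = 117.3 W

117 W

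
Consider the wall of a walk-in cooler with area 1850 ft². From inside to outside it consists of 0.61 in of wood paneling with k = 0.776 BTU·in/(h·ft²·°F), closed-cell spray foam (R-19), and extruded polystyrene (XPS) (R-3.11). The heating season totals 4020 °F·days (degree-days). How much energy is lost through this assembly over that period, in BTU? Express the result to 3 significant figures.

7800000 BTU

0.61/0.776 = 0.7861
R_total = 0.7861 + 19 + 3.11 = 22.9 ft²·°F·h/BTU
E = A × HDD × 24 / R = 1850 × 4020 × 24 / 22.9 = 7796000 BTU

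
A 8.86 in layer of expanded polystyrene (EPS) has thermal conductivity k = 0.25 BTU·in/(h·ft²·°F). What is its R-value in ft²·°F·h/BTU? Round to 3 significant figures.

35.4 ft²·°F·h/BTU

R = L/k = 8.86/0.25 = 35.44 ft²·°F·h/BTU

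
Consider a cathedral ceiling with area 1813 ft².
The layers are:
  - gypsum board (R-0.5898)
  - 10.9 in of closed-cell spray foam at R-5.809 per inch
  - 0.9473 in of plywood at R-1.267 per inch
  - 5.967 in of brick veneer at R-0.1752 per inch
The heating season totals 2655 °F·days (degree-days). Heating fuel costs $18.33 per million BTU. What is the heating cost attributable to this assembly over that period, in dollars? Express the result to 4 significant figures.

10.9 × 5.809 = 63.318
0.9473 × 1.267 = 1.2002
5.967 × 0.1752 = 1.0454
R_total = 0.5898 + 63.318 + 1.2002 + 1.0454 = 66.154 ft²·°F·h/BTU
E = A × HDD × 24 / R = 1813 × 2655 × 24 / 66.154 = 1746300 BTU
Cost = 1746300/10⁶ × 18.33 = $32.01

32.01 dollars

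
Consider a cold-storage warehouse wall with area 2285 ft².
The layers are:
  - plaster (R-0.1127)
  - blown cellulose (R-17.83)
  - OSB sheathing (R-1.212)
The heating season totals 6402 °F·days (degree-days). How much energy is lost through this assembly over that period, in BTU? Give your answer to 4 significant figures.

18330000 BTU

R_total = 0.1127 + 17.83 + 1.212 = 19.155 ft²·°F·h/BTU
E = A × HDD × 24 / R = 2285 × 6402 × 24 / 19.155 = 18329000 BTU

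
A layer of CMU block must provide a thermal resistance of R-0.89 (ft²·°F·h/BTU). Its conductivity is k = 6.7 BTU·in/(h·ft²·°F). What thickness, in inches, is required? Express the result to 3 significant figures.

L = R × k = 0.89 × 6.7 = 5.963 in

5.96 in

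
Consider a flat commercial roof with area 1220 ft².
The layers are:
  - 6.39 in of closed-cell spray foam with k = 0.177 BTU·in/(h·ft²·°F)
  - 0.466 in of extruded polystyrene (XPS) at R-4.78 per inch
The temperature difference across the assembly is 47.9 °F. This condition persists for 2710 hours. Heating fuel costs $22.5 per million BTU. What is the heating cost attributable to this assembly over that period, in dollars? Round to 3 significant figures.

6.39/0.177 = 36.1
0.466 × 4.78 = 2.227
R_total = 36.1 + 2.227 = 38.33 ft²·°F·h/BTU
Q = 1220 × 47.9 / 38.33 = 1525 BTU/h
E = 1525 × 2710 = 4132000 BTU
Cost = 4132000/10⁶ × 22.5 = $92.96

93.0 dollars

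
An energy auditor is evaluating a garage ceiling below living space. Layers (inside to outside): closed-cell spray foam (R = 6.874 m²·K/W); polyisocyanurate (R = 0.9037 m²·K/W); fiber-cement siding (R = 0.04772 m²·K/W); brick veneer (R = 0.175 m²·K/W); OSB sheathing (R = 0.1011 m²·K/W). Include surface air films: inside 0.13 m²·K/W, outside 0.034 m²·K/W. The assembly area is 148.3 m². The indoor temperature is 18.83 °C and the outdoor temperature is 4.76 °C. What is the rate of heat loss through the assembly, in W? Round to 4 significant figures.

R_total = 0.13 + 6.874 + 0.9037 + 0.04772 + 0.175 + 0.1011 + 0.034 = 8.2655 m²·K/W
Q = A·ΔT/R = 148.3 × (18.83 − 4.76) / 8.2655 = 252.44 W

252.4 W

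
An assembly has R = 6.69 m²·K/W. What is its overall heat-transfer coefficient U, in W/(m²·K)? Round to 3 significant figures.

0.149 W/(m²·K)

U = 1/R = 1/6.69 = 0.1495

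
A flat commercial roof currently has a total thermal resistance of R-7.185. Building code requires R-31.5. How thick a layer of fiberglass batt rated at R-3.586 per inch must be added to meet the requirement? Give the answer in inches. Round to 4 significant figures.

6.781 in

ΔR = 31.5 − 7.185 = 24.315 ft²·°F·h/BTU
L = ΔR / (R/in) = 24.315/3.586 = 6.7805 in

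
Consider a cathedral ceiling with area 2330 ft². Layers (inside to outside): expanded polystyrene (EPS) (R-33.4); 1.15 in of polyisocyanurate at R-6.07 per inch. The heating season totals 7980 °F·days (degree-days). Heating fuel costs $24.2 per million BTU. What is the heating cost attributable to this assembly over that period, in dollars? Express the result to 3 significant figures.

1.15 × 6.07 = 6.981
R_total = 33.4 + 6.981 = 40.38 ft²·°F·h/BTU
E = A × HDD × 24 / R = 2330 × 7980 × 24 / 40.38 = 11050000 BTU
Cost = 11050000/10⁶ × 24.2 = $267.4

267 dollars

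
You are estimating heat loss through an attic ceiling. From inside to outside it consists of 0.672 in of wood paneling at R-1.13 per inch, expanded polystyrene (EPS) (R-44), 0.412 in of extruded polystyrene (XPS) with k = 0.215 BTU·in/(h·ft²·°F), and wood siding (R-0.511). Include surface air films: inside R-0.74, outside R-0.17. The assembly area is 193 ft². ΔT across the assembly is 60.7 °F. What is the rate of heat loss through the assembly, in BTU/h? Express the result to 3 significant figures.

244 BTU/h

0.672 × 1.13 = 0.7594
0.412/0.215 = 1.916
R_total = 0.74 + 0.7594 + 44 + 1.916 + 0.511 + 0.17 = 48.1 ft²·°F·h/BTU
Q = A·ΔT/R = 193 × 60.7 / 48.1 = 243.6 BTU/h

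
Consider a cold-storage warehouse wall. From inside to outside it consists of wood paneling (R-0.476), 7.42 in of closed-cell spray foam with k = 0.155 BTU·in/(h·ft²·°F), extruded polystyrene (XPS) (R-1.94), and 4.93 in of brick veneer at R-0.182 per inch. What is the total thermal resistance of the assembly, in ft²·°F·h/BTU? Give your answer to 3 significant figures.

51.2 ft²·°F·h/BTU

7.42/0.155 = 47.87
4.93 × 0.182 = 0.8973
R_total = 0.476 + 47.87 + 1.94 + 0.8973 = 51.18 ft²·°F·h/BTU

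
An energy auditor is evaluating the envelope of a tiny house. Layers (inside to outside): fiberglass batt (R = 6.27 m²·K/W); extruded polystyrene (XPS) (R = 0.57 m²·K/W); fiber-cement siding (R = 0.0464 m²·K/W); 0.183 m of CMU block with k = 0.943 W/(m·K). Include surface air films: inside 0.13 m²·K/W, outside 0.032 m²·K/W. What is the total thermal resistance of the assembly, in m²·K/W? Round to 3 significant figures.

0.183/0.943 = 0.1941
R_total = 0.13 + 6.27 + 0.57 + 0.0464 + 0.1941 + 0.032 = 7.242 m²·K/W

7.24 m²·K/W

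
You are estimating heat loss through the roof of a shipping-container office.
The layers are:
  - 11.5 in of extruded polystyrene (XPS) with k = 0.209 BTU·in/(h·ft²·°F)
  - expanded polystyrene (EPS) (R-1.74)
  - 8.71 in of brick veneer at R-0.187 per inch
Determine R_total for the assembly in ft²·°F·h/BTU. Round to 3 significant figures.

58.4 ft²·°F·h/BTU

11.5/0.209 = 55.02
8.71 × 0.187 = 1.629
R_total = 55.02 + 1.74 + 1.629 = 58.39 ft²·°F·h/BTU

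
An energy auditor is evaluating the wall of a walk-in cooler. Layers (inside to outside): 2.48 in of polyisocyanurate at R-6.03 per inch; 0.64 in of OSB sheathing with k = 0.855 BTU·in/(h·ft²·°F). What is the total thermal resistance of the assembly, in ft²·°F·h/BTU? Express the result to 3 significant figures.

15.7 ft²·°F·h/BTU

2.48 × 6.03 = 14.95
0.64/0.855 = 0.7485
R_total = 14.95 + 0.7485 = 15.7 ft²·°F·h/BTU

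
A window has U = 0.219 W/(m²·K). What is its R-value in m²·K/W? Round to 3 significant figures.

4.57 m²·K/W

R = 1/U = 1/0.219 = 4.566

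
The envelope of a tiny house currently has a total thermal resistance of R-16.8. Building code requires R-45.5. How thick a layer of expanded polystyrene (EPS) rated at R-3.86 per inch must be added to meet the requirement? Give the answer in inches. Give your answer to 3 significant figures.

ΔR = 45.5 − 16.8 = 28.7 ft²·°F·h/BTU
L = ΔR / (R/in) = 28.7/3.86 = 7.435 in

7.44 in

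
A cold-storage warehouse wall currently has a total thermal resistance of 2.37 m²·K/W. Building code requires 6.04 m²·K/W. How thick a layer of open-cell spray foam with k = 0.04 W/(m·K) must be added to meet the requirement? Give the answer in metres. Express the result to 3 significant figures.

ΔR = 6.04 − 2.37 = 3.67 m²·K/W
L = ΔR × k = 3.67 × 0.04 = 0.1468 m

0.147 m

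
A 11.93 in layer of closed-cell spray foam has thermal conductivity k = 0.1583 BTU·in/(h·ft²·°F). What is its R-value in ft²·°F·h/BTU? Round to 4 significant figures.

75.36 ft²·°F·h/BTU

R = L/k = 11.93/0.1583 = 75.363 ft²·°F·h/BTU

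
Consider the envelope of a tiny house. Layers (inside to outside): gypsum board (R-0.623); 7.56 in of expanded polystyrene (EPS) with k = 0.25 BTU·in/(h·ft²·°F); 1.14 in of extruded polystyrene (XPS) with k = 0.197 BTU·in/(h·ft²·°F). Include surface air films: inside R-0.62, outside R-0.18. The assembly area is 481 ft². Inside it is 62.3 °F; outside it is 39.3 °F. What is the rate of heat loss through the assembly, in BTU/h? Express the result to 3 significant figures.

7.56/0.25 = 30.24
1.14/0.197 = 5.787
R_total = 0.62 + 0.623 + 30.24 + 5.787 + 0.18 = 37.45 ft²·°F·h/BTU
Q = A·ΔT/R = 481 × (62.3 − 39.3) / 37.45 = 295.4 BTU/h

295 BTU/h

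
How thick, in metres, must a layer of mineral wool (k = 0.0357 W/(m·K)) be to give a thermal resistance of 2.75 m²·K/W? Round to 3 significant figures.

0.0982 m

L = R·k = 2.75 × 0.0357 = 0.09818 m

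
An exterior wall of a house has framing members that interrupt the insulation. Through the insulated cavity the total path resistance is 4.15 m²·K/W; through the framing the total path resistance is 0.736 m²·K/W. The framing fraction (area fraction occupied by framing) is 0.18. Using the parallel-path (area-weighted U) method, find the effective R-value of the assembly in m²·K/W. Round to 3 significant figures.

2.26 m²·K/W

U_eff = 0.82/4.15 + 0.18/0.736 = 0.1976 + 0.2446 = 0.4422
R_eff = 1/U_eff = 2.262 m²·K/W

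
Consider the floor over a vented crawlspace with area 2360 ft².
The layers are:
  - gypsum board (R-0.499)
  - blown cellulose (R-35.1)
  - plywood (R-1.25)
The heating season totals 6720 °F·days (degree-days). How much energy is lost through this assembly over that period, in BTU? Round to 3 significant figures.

10300000 BTU

R_total = 0.499 + 35.1 + 1.25 = 36.85 ft²·°F·h/BTU
E = A × HDD × 24 / R = 2360 × 6720 × 24 / 36.85 = 10330000 BTU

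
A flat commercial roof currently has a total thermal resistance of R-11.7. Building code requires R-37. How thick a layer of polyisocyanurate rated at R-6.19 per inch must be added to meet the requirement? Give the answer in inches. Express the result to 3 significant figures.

ΔR = 37 − 11.7 = 25.3 ft²·°F·h/BTU
L = ΔR / (R/in) = 25.3/6.19 = 4.087 in

4.09 in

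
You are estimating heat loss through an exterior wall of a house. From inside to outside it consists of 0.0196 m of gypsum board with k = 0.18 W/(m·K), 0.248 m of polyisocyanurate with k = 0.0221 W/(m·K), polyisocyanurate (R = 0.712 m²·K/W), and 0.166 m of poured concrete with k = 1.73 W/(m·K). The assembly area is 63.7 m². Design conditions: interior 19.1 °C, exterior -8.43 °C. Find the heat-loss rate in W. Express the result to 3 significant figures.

0.0196/0.18 = 0.1089
0.248/0.0221 = 11.22
0.166/1.73 = 0.09595
R_total = 0.1089 + 11.22 + 0.712 + 0.09595 = 12.14 m²·K/W
Q = A·ΔT/R = 63.7 × (19.1 − (-8.43)) / 12.14 = 144.5 W

144 W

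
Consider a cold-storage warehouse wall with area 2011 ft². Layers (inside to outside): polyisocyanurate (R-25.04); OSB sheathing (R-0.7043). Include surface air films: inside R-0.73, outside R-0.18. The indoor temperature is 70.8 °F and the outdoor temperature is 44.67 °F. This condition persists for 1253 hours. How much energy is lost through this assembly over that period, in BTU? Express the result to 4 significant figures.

R_total = 0.73 + 25.04 + 0.7043 + 0.18 = 26.654 ft²·°F·h/BTU
Q = 2011 × (70.8 − 44.67) / 26.654 = 1971.4 BTU/h
E = 1971.4 × 1253 = 2470200 BTU

2470000 BTU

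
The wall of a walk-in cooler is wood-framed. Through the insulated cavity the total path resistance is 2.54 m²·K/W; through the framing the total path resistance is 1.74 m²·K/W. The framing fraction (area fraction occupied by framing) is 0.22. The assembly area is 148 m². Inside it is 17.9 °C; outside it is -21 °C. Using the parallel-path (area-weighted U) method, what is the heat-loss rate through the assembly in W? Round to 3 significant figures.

U_eff = 0.78/2.54 + 0.22/1.74 = 0.3071 + 0.1264 = 0.4335
R_eff = 1/U_eff = 2.307 m²·K/W
Q = 148 × (17.9 − (-21)) / 2.307 = 2496 W

2500 W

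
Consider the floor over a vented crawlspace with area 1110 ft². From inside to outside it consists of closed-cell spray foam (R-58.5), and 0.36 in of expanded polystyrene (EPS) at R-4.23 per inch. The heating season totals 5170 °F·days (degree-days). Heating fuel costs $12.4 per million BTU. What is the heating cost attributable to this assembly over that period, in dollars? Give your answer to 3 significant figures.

0.36 × 4.23 = 1.523
R_total = 58.5 + 1.523 = 60.02 ft²·°F·h/BTU
E = A × HDD × 24 / R = 1110 × 5170 × 24 / 60.02 = 2295000 BTU
Cost = 2295000/10⁶ × 12.4 = $28.45

28.5 dollars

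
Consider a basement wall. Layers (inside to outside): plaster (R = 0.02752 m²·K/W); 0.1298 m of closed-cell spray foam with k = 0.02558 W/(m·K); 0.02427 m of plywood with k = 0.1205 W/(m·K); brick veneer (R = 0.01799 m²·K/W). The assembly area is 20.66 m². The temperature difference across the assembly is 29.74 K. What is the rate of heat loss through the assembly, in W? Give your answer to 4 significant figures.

0.1298/0.02558 = 5.0743
0.02427/0.1205 = 0.20141
R_total = 0.02752 + 5.0743 + 0.20141 + 0.01799 = 5.3212 m²·K/W
Q = A·ΔT/R = 20.66 × 29.74 / 5.3212 = 115.47 W

115.5 W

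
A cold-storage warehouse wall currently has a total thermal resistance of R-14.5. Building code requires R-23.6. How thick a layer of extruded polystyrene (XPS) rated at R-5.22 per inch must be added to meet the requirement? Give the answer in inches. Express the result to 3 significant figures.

ΔR = 23.6 − 14.5 = 9.1 ft²·°F·h/BTU
L = ΔR / (R/in) = 9.1/5.22 = 1.743 in

1.74 in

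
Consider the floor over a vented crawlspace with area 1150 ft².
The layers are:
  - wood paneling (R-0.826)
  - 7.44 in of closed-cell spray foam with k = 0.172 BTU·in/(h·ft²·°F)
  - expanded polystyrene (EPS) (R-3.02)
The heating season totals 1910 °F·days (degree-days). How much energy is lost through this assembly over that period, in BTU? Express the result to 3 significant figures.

1120000 BTU

7.44/0.172 = 43.26
R_total = 0.826 + 43.26 + 3.02 = 47.1 ft²·°F·h/BTU
E = A × HDD × 24 / R = 1150 × 1910 × 24 / 47.1 = 1119000 BTU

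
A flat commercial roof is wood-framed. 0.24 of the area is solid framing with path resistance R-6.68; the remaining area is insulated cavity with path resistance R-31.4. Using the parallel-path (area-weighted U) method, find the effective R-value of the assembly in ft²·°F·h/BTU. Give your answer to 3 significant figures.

U_eff = 0.76/31.4 + 0.24/6.68 = 0.0242 + 0.03593 = 0.06013
R_eff = 1/U_eff = 16.63 ft²·°F·h/BTU

16.6 ft²·°F·h/BTU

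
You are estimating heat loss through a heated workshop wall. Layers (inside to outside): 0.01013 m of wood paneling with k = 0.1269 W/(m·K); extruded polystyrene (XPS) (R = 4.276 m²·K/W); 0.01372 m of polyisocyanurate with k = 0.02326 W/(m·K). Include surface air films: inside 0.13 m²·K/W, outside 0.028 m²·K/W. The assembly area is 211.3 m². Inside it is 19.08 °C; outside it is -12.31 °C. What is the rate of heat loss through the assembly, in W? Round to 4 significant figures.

1300 W

0.01013/0.1269 = 0.079827
0.01372/0.02326 = 0.58985
R_total = 0.13 + 0.079827 + 4.276 + 0.58985 + 0.028 = 5.1037 m²·K/W
Q = A·ΔT/R = 211.3 × (19.08 − (-12.31)) / 5.1037 = 1299.6 W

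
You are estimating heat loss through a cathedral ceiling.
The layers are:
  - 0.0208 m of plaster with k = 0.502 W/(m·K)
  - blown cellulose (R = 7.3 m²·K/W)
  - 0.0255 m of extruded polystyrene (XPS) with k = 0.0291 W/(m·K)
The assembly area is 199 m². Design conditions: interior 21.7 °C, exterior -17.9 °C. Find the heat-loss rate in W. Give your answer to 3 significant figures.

959 W

0.0208/0.502 = 0.04143
0.0255/0.0291 = 0.8763
R_total = 0.04143 + 7.3 + 0.8763 = 8.218 m²·K/W
Q = A·ΔT/R = 199 × (21.7 − (-17.9)) / 8.218 = 959 W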